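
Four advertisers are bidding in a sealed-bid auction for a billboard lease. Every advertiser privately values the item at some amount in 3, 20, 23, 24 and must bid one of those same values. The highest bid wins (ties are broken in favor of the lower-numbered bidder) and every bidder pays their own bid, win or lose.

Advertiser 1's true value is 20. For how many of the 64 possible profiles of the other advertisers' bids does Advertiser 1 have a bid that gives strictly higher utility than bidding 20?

57

Others bid (3, 3, 3): truth gives 0; bid 3 gives 17 > 0. Violating.
Others bid (3, 3, 23): truth gives -20; bid 3 gives -3 > -20. Violating.
Others bid (3, 3, 24): truth gives -20; bid 3 gives -3 > -20. Violating.
Others bid (3, 20, 23): truth gives -20; bid 3 gives -3 > -20. Violating.
Others bid (3, 3, 20): truth gives 0; no alternative beats it.
Others bid (3, 20, 3): truth gives 0; no alternative beats it.
(Checking all 64 profiles: 57 have a profitable deviation, 7 do not.)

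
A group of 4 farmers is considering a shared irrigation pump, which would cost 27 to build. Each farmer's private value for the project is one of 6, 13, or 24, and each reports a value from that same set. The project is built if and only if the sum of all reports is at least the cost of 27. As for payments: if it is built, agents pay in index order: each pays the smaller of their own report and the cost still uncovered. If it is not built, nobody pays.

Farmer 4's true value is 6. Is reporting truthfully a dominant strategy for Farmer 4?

Check each profile of the others' reports and compare truth against every alternative report.
Others report (6, 6, 6): truth gives 0, best alternative gives -3.
Others report (6, 6, 24): truth gives 6, best alternative gives 6.
Others report (6, 13, 13): truth gives 6, best alternative gives 6.
Others report (6, 13, 24): truth gives 6, best alternative gives 6.
Others report (6, 24, 6): truth gives 6, best alternative gives 6.
Others report (6, 24, 13): truth gives 6, best alternative gives 6.
(Remaining 21 profiles checked similarly; truth is weakly best in each.)
In every case the truthful report is at least as good as any alternative, so it is a dominant strategy.

Yes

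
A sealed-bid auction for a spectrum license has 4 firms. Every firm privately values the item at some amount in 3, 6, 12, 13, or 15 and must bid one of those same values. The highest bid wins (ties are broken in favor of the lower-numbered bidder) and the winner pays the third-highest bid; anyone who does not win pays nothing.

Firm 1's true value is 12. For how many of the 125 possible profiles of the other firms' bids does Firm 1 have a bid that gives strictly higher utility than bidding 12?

Others bid (3, 3, 13): truth gives 0; bid 13 gives 9 > 0. Violating.
Others bid (3, 3, 15): truth gives 0; bid 15 gives 9 > 0. Violating.
Others bid (3, 6, 13): truth gives 0; bid 13 gives 6 > 0. Violating.
Others bid (3, 6, 15): truth gives 0; bid 15 gives 6 > 0. Violating.
Others bid (3, 3, 3): truth gives 9; no alternative beats it.
Others bid (3, 3, 6): truth gives 9; no alternative beats it.
(Checking all 125 profiles: 24 have a profitable deviation, 101 do not.)

24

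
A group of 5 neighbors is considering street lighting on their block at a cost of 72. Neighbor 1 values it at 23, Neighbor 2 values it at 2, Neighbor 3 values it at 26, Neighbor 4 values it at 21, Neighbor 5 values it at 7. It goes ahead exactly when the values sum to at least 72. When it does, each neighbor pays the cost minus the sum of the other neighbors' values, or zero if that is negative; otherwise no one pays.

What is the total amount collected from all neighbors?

Total value 79 ≥ cost 72, so it is built.
Neighbor 1: others sum to 56; max(0, 72 - 56) = 16.
Neighbor 2: others sum to 77; max(0, 72 - 77) = 0.
Neighbor 3: others sum to 53; max(0, 72 - 53) = 19.
Neighbor 4: others sum to 58; max(0, 72 - 58) = 14.
Neighbor 5: others sum to 72; max(0, 72 - 72) = 0.
Total collected = 16 + 0 + 19 + 14 + 0 = 49.

49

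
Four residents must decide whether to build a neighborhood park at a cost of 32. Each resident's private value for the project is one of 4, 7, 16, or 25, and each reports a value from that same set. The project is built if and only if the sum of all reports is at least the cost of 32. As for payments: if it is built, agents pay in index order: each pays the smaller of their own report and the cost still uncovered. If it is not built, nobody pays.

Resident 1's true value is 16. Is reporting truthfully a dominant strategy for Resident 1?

Consider the case where Resident 2 reports 4, Resident 3 reports 4 and Resident 4 reports 25.
Truthful report 16: project built, pays 16, utility 16 - 16 = 0.
Report 4 instead: project built, pays 4, utility 16 - 4 = 12.
Since 12 > 0, reporting 4 is strictly better here, so truthful reporting is not dominant.

No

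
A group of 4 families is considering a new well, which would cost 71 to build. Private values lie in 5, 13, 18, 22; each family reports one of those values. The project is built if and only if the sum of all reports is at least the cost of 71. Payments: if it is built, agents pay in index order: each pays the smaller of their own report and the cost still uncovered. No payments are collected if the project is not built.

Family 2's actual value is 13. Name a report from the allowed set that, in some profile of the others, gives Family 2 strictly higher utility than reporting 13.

Suppose Family 1 reports 22, Family 3 reports 22 and Family 4 reports 22.
Report 13: project built, pays 13, utility 13 - 13 = 0.
Report 5: project built, pays 5, utility 13 - 5 = 8.
So reporting 5 beats truth here (8 > 0).

5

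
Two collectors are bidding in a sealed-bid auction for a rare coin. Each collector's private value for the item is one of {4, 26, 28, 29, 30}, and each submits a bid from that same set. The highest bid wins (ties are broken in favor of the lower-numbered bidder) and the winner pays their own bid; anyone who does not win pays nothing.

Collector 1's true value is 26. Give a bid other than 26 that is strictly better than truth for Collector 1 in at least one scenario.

Suppose Collector 2 bids 4.
Bid 26: wins, pays 26, utility 26 - 26 = 0.
Bid 4: wins, pays 4, utility 26 - 4 = 22.
So bidding 4 beats truth here (22 > 0).

4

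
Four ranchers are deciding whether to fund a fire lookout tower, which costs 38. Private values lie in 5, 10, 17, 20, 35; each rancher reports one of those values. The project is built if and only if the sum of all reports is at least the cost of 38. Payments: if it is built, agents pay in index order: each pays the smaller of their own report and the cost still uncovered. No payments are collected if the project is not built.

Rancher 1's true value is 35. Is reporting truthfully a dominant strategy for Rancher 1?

Consider the case where Rancher 2 reports 5, Rancher 3 reports 5 and Rancher 4 reports 10.
Truthful report 35: project built, pays 35, utility 35 - 35 = 0.
Report 20 instead: project built, pays 20, utility 35 - 20 = 15.
Since 15 > 0, reporting 20 is strictly better here, so truthful reporting is not dominant.

No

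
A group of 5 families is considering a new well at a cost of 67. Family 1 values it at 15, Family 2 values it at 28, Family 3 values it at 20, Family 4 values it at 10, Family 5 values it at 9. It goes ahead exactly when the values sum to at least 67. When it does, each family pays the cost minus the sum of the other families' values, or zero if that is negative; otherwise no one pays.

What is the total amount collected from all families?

Total value 82 ≥ cost 67, so it is built.
Family 1: others sum to 67; max(0, 67 - 67) = 0.
Family 2: others sum to 54; max(0, 67 - 54) = 13.
Family 3: others sum to 62; max(0, 67 - 62) = 5.
Family 4: others sum to 72; max(0, 67 - 72) = 0.
Family 5: others sum to 73; max(0, 67 - 73) = 0.
Total collected = 0 + 13 + 5 + 0 + 0 = 18.

18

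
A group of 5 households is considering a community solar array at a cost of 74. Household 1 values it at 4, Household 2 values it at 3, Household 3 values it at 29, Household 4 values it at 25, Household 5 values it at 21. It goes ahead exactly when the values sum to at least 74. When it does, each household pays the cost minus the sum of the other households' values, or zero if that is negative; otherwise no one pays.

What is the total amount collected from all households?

Total value 82 ≥ cost 74, so it is built.
Household 1: others sum to 78; max(0, 74 - 78) = 0.
Household 2: others sum to 79; max(0, 74 - 79) = 0.
Household 3: others sum to 53; max(0, 74 - 53) = 21.
Household 4: others sum to 57; max(0, 74 - 57) = 17.
Household 5: others sum to 61; max(0, 74 - 61) = 13.
Total collected = 0 + 0 + 21 + 17 + 13 = 51.

51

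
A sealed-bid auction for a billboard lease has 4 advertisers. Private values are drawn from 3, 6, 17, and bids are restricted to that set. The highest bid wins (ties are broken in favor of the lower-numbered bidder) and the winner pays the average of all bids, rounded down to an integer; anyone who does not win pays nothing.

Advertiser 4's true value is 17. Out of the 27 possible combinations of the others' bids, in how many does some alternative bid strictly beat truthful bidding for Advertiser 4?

1

Others bid (3, 3, 3): truth gives 11; bid 6 gives 14 > 11. Violating.
Others bid (3, 3, 6): truth gives 10; no alternative beats it.
Others bid (3, 3, 17): truth gives 0; no alternative beats it.
(Checking all 27 profiles: 1 has a profitable deviation, 26 do not.)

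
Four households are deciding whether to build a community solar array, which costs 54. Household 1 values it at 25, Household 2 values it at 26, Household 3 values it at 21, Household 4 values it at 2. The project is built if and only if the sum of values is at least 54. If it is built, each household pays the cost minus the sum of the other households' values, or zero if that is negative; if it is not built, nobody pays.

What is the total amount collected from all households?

12

Total value 74 ≥ cost 54, so it is built.
Household 1: others sum to 49; max(0, 54 - 49) = 5.
Household 2: others sum to 48; max(0, 54 - 48) = 6.
Household 3: others sum to 53; max(0, 54 - 53) = 1.
Household 4: others sum to 72; max(0, 54 - 72) = 0.
Total collected = 5 + 6 + 1 + 0 = 12.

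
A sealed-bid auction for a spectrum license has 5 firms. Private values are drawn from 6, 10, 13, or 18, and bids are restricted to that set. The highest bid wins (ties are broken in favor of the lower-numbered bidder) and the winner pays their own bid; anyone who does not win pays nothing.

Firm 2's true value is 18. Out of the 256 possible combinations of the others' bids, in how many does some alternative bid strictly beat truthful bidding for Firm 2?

54

Others bid (6, 6, 6, 6): truth gives 0; bid 10 gives 8 > 0. Violating.
Others bid (6, 6, 6, 10): truth gives 0; bid 10 gives 8 > 0. Violating.
Others bid (6, 6, 6, 13): truth gives 0; bid 13 gives 5 > 0. Violating.
Others bid (6, 6, 10, 6): truth gives 0; bid 10 gives 8 > 0. Violating.
Others bid (6, 6, 6, 18): truth gives 0; no alternative beats it.
Others bid (6, 6, 10, 18): truth gives 0; no alternative beats it.
(Checking all 256 profiles: 54 have a profitable deviation, 202 do not.)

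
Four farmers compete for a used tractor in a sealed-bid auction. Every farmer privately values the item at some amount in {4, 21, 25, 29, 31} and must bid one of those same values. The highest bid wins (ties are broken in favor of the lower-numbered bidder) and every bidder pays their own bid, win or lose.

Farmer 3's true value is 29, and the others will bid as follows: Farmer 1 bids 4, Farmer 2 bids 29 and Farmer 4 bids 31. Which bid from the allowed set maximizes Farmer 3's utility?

Bid 4: loses but pays 4, utility -4.
Bid 21: loses but pays 21, utility -21.
Bid 25: loses but pays 25, utility -25.
Bid 29: loses but pays 29, utility -29.
Bid 31: wins, pays 31, utility 29 - 31 = -2.
The best choice is 31 with utility -2.

31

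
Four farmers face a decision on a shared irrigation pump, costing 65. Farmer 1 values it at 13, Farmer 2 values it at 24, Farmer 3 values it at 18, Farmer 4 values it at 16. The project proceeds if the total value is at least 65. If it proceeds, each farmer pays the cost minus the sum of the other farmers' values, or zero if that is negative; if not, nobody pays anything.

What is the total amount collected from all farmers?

Total value 71 ≥ cost 65, so it is built.
Farmer 1: others sum to 58; max(0, 65 - 58) = 7.
Farmer 2: others sum to 47; max(0, 65 - 47) = 18.
Farmer 3: others sum to 53; max(0, 65 - 53) = 12.
Farmer 4: others sum to 55; max(0, 65 - 55) = 10.
Total collected = 7 + 18 + 12 + 10 = 47.

47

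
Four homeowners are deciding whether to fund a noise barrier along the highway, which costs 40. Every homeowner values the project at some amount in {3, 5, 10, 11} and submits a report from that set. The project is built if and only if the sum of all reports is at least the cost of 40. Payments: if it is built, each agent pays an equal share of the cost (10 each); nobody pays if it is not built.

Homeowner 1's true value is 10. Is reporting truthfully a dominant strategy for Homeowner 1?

Check each profile of the others' reports and compare truth against every alternative report.
Others report (3, 3, 3): truth gives 0, best alternative gives 0.
Others report (3, 3, 5): truth gives 0, best alternative gives 0.
Others report (3, 3, 10): truth gives 0, best alternative gives 0.
Others report (3, 3, 11): truth gives 0, best alternative gives 0.
Others report (3, 5, 3): truth gives 0, best alternative gives 0.
Others report (3, 5, 5): truth gives 0, best alternative gives 0.
(Remaining 58 profiles checked similarly; truth is weakly best in each.)
In every case the truthful report is at least as good as any alternative, so it is a dominant strategy.

Yes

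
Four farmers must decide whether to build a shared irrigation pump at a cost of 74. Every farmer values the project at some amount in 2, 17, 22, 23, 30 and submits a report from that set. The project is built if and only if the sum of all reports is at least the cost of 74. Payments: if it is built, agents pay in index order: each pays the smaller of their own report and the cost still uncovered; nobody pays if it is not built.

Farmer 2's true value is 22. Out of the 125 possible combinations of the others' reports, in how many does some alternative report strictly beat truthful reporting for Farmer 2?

63

Others report (2, 30, 30): truth gives 0; report 17 gives 5 > 0. Violating.
Others report (17, 17, 23): truth gives 0; report 17 gives 5 > 0. Violating.
Others report (17, 17, 30): truth gives 0; report 17 gives 5 > 0. Violating.
Others report (17, 22, 22): truth gives 0; report 17 gives 5 > 0. Violating.
Others report (2, 2, 2): truth gives 0; no alternative beats it.
Others report (2, 2, 17): truth gives 0; no alternative beats it.
(Checking all 125 profiles: 63 have a profitable deviation, 62 do not.)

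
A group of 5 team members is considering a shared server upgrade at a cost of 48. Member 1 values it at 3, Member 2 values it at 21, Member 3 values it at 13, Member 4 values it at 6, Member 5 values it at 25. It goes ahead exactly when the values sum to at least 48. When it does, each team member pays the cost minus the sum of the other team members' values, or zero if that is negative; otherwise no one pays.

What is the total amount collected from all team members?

Total value 68 ≥ cost 48, so it is built.
Member 1: others sum to 65; max(0, 48 - 65) = 0.
Member 2: others sum to 47; max(0, 48 - 47) = 1.
Member 3: others sum to 55; max(0, 48 - 55) = 0.
Member 4: others sum to 62; max(0, 48 - 62) = 0.
Member 5: others sum to 43; max(0, 48 - 43) = 5.
Total collected = 0 + 1 + 0 + 0 + 5 = 6.

6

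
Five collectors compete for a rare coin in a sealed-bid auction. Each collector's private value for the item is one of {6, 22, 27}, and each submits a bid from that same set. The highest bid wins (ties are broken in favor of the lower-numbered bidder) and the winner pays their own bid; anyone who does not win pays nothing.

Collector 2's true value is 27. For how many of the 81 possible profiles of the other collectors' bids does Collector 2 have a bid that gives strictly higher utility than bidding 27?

8

Others bid (6, 6, 6, 6): truth gives 0; bid 22 gives 5 > 0. Violating.
Others bid (6, 6, 6, 22): truth gives 0; bid 22 gives 5 > 0. Violating.
Others bid (6, 6, 22, 6): truth gives 0; bid 22 gives 5 > 0. Violating.
Others bid (6, 6, 22, 22): truth gives 0; bid 22 gives 5 > 0. Violating.
Others bid (6, 6, 6, 27): truth gives 0; no alternative beats it.
Others bid (6, 6, 22, 27): truth gives 0; no alternative beats it.
(Checking all 81 profiles: 8 have a profitable deviation, 73 do not.)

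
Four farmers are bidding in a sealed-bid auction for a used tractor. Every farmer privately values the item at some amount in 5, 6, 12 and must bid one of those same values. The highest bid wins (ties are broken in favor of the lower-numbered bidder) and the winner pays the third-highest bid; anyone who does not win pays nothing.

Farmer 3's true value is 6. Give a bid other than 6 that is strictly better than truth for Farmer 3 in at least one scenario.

12

Suppose Farmer 1 bids 5, Farmer 2 bids 5 and Farmer 4 bids 12.
Bid 6: loses, pays 0, utility 0.
Bid 12: wins, pays 5, utility 6 - 5 = 1.
So bidding 12 beats truth here (1 > 0).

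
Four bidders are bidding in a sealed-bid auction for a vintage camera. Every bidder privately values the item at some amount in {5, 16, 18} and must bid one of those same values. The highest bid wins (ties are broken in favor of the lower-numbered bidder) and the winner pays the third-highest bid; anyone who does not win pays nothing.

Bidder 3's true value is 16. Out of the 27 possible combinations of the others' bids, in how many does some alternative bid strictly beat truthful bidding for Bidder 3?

3

Others bid (5, 5, 18): truth gives 0; bid 18 gives 11 > 0. Violating.
Others bid (5, 16, 5): truth gives 0; bid 18 gives 11 > 0. Violating.
Others bid (16, 5, 5): truth gives 0; bid 18 gives 11 > 0. Violating.
Others bid (5, 5, 5): truth gives 11; no alternative beats it.
Others bid (5, 5, 16): truth gives 11; no alternative beats it.
(Checking all 27 profiles: 3 have a profitable deviation, 24 do not.)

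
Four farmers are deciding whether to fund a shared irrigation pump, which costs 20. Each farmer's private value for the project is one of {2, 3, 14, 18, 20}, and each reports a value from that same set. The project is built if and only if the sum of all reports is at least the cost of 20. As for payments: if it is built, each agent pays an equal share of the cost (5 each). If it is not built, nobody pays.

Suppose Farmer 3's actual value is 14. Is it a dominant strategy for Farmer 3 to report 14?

Check each profile of the others' reports and compare truth against every alternative report.
Others report (2, 2, 2): truth gives 9, best alternative gives 9.
Others report (2, 2, 3): truth gives 9, best alternative gives 9.
Others report (2, 2, 14): truth gives 9, best alternative gives 9.
Others report (2, 2, 18): truth gives 9, best alternative gives 9.
Others report (2, 2, 20): truth gives 9, best alternative gives 9.
Others report (2, 3, 2): truth gives 9, best alternative gives 9.
(Remaining 119 profiles checked similarly; truth is weakly best in each.)
In every case the truthful report is at least as good as any alternative, so it is a dominant strategy.

Yes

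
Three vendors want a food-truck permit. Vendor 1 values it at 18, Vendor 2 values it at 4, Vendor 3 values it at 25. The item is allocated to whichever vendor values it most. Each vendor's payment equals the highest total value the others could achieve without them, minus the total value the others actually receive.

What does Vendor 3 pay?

Vendor 3 has the highest value and receives the item.
Without Vendor 3, the item would go to the next-highest value, 18, so the others could achieve 18.
With Vendor 3 present and winning, the others receive nothing, so their total is 0.
Payment = 18 - 0 = 18.

18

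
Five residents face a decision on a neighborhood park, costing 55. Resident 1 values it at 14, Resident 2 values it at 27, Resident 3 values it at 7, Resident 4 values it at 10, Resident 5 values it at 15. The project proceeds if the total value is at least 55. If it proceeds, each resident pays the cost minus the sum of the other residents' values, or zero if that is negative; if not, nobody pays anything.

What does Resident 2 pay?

Total value 73 ≥ cost 55, so the project is built.
The other residents' values sum to 46.
Cost minus that sum is 55 - 46 = 9.

9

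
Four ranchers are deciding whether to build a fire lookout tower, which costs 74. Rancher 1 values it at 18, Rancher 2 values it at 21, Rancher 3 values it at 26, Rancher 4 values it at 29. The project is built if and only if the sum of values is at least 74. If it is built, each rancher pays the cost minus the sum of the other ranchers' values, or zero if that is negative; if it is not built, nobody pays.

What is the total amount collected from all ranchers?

16

Total value 94 ≥ cost 74, so it is built.
Rancher 1: others sum to 76; max(0, 74 - 76) = 0.
Rancher 2: others sum to 73; max(0, 74 - 73) = 1.
Rancher 3: others sum to 68; max(0, 74 - 68) = 6.
Rancher 4: others sum to 65; max(0, 74 - 65) = 9.
Total collected = 0 + 1 + 6 + 9 = 16.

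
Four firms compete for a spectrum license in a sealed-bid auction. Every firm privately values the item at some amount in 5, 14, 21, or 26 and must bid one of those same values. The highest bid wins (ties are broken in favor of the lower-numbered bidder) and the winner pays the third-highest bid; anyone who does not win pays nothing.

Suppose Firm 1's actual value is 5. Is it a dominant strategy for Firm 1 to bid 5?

Check each profile of the others' bids and compare truth against every alternative bid.
Others bid (5, 14, 14): truth gives 0, best alternative gives -9.
Others bid (14, 5, 14): truth gives 0, best alternative gives -9.
Others bid (14, 14, 5): truth gives 0, best alternative gives -9.
Others bid (14, 14, 14): truth gives 0, best alternative gives -9.
Others bid (5, 5, 5): truth gives 0, best alternative gives 0.
Others bid (5, 5, 14): truth gives 0, best alternative gives 0.
(Remaining 58 profiles checked similarly; truth is weakly best in each.)
In every case the truthful bid is at least as good as any alternative, so it is a dominant strategy.

Yes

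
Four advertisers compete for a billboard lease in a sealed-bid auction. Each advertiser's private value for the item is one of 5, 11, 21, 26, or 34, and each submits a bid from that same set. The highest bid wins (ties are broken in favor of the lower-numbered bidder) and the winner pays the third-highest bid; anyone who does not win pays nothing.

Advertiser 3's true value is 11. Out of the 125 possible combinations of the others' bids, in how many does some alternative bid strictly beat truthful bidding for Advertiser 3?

Others bid (5, 5, 21): truth gives 0; bid 21 gives 6 > 0. Violating.
Others bid (5, 5, 26): truth gives 0; bid 26 gives 6 > 0. Violating.
Others bid (5, 5, 34): truth gives 0; bid 34 gives 6 > 0. Violating.
Others bid (5, 11, 5): truth gives 0; bid 21 gives 6 > 0. Violating.
Others bid (5, 5, 5): truth gives 6; no alternative beats it.
Others bid (5, 5, 11): truth gives 6; no alternative beats it.
(Checking all 125 profiles: 9 have a profitable deviation, 116 do not.)

9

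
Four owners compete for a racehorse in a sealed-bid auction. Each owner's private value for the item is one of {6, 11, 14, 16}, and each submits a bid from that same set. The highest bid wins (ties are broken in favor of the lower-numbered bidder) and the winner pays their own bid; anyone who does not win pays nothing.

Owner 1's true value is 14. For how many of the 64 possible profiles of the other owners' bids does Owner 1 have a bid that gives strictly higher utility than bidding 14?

Others bid (6, 6, 6): truth gives 0; bid 6 gives 8 > 0. Violating.
Others bid (6, 6, 11): truth gives 0; bid 11 gives 3 > 0. Violating.
Others bid (6, 11, 6): truth gives 0; bid 11 gives 3 > 0. Violating.
Others bid (6, 11, 11): truth gives 0; bid 11 gives 3 > 0. Violating.
Others bid (6, 6, 14): truth gives 0; no alternative beats it.
Others bid (6, 6, 16): truth gives 0; no alternative beats it.
(Checking all 64 profiles: 8 have a profitable deviation, 56 do not.)

8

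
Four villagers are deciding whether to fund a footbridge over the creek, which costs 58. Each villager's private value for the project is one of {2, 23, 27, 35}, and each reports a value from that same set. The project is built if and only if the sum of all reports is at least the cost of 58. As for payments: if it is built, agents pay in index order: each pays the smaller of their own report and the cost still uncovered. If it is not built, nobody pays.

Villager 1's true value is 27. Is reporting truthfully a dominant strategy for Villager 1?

No

Consider the case where Villager 2 reports 2, Villager 3 reports 2 and Villager 4 reports 35.
Truthful report 27: project built, pays 27, utility 27 - 27 = 0.
Report 23 instead: project built, pays 23, utility 27 - 23 = 4.
Since 4 > 0, reporting 23 is strictly better here, so truthful reporting is not dominant.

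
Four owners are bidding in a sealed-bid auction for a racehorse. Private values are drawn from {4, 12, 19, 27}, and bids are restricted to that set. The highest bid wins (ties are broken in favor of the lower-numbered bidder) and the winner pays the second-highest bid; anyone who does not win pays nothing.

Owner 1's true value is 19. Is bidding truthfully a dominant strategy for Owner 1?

Yes

Check each profile of the others' bids and compare truth against every alternative bid.
Others bid (4, 4, 4): truth gives 15, best alternative gives 15.
Others bid (4, 4, 12): truth gives 7, best alternative gives 7.
Others bid (4, 12, 4): truth gives 7, best alternative gives 7.
Others bid (4, 12, 12): truth gives 7, best alternative gives 7.
Others bid (12, 4, 4): truth gives 7, best alternative gives 7.
Others bid (12, 4, 12): truth gives 7, best alternative gives 7.
(Remaining 58 profiles checked similarly; truth is weakly best in each.)
In every case the truthful bid is at least as good as any alternative, so it is a dominant strategy.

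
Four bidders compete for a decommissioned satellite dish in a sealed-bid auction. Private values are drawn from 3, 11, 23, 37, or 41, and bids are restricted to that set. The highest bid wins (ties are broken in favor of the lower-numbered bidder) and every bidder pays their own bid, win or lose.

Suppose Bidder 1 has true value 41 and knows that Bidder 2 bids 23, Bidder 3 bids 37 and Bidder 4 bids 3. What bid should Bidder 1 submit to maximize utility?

Bid 3: loses but pays 3, utility -3.
Bid 11: loses but pays 11, utility -11.
Bid 23: loses but pays 23, utility -23.
Bid 37: wins, pays 37, utility 41 - 37 = 4.
Bid 41: wins, pays 41, utility 41 - 41 = 0.
The best choice is 37 with utility 4.

37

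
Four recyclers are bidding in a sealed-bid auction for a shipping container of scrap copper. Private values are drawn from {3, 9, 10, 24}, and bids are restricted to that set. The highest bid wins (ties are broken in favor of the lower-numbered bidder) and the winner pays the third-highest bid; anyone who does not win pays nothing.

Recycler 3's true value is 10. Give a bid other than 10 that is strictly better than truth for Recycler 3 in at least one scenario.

24

Suppose Recycler 1 bids 3, Recycler 2 bids 3 and Recycler 4 bids 24.
Bid 10: loses, pays 0, utility 0.
Bid 24: wins, pays 3, utility 10 - 3 = 7.
So bidding 24 beats truth here (7 > 0).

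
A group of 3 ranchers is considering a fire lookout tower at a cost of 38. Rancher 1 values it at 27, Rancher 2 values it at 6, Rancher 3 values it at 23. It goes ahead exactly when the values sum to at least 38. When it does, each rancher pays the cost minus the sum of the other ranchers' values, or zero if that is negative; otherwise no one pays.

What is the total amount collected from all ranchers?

Total value 56 ≥ cost 38, so it is built.
Rancher 1: others sum to 29; max(0, 38 - 29) = 9.
Rancher 2: others sum to 50; max(0, 38 - 50) = 0.
Rancher 3: others sum to 33; max(0, 38 - 33) = 5.
Total collected = 9 + 0 + 5 = 14.

14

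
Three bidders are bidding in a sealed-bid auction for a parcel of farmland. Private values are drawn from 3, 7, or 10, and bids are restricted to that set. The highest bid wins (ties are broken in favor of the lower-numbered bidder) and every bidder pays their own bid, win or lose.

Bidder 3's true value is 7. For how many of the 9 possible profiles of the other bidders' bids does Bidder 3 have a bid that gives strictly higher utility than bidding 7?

8

Others bid (3, 7): truth gives -7; bid 3 gives -3 > -7. Violating.
Others bid (3, 10): truth gives -7; bid 3 gives -3 > -7. Violating.
Others bid (7, 3): truth gives -7; bid 3 gives -3 > -7. Violating.
Others bid (7, 7): truth gives -7; bid 3 gives -3 > -7. Violating.
Others bid (3, 3): truth gives 0; no alternative beats it.
(Checking all 9 profiles: 8 have a profitable deviation, 1 does not.)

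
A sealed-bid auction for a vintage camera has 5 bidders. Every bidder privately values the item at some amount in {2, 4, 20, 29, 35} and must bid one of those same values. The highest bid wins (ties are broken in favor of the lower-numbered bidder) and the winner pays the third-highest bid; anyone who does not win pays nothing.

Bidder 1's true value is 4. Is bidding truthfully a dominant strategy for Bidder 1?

Consider the case where Bidder 2 bids 2, Bidder 3 bids 2, Bidder 4 bids 2 and Bidder 5 bids 20.
Truthful bid 4: loses, pays 0, utility 0.
Bid 20 instead: wins, pays 2, utility 4 - 2 = 2.
Since 2 > 0, bidding 20 is strictly better here, so truthful bidding is not dominant.

No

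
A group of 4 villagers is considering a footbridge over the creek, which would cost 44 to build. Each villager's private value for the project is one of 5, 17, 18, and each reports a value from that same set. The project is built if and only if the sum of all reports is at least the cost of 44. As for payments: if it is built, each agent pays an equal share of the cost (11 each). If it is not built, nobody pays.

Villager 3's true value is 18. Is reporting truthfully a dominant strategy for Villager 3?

Check each profile of the others' reports and compare truth against every alternative report.
Others report (5, 5, 17): truth gives 7, best alternative gives 7.
Others report (5, 5, 18): truth gives 7, best alternative gives 7.
Others report (5, 17, 5): truth gives 7, best alternative gives 7.
Others report (5, 17, 17): truth gives 7, best alternative gives 7.
Others report (5, 17, 18): truth gives 7, best alternative gives 7.
Others report (5, 18, 5): truth gives 7, best alternative gives 7.
(Remaining 21 profiles checked similarly; truth is weakly best in each.)
In every case the truthful report is at least as good as any alternative, so it is a dominant strategy.

Yes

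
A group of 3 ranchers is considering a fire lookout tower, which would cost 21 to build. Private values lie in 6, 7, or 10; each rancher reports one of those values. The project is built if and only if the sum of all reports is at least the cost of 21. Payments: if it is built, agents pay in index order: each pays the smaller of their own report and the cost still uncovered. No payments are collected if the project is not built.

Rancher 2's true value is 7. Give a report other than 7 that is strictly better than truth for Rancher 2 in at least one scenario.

6

Suppose Rancher 1 reports 6 and Rancher 3 reports 10.
Report 7: project built, pays 7, utility 7 - 7 = 0.
Report 6: project built, pays 6, utility 7 - 6 = 1.
So reporting 6 beats truth here (1 > 0).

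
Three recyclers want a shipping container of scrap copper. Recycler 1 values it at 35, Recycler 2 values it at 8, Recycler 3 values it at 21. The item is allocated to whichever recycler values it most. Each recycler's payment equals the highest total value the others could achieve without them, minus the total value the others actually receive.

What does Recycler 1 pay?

21

Recycler 1 has the highest value and receives the item.
Without Recycler 1, the item would go to the next-highest value, 21, so the others could achieve 21.
With Recycler 1 present and winning, the others receive nothing, so their total is 0.
Payment = 21 - 0 = 21.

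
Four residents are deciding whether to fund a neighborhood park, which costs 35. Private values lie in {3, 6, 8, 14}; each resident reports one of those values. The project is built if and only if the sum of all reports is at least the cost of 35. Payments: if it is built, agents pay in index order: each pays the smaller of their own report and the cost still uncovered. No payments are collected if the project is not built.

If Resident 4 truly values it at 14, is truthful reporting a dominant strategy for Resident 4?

Yes

Check each profile of the others' reports and compare truth against every alternative report.
Others report (6, 6, 14): truth gives 5, best alternative gives 0.
Others report (6, 14, 6): truth gives 5, best alternative gives 0.
Others report (14, 6, 6): truth gives 5, best alternative gives 0.
Others report (3, 8, 14): truth gives 4, best alternative gives 0.
Others report (3, 14, 8): truth gives 4, best alternative gives 0.
Others report (8, 3, 14): truth gives 4, best alternative gives 0.
(Remaining 58 profiles checked similarly; truth is weakly best in each.)
In every case the truthful report is at least as good as any alternative, so it is a dominant strategy.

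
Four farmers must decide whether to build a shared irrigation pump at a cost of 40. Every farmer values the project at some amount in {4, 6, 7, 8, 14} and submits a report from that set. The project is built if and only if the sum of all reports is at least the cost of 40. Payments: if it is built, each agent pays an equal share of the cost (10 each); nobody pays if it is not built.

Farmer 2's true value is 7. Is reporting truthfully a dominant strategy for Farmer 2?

Consider the case where Farmer 1 reports 6, Farmer 3 reports 14 and Farmer 4 reports 14.
Truthful report 7: project built, pays 10, utility 7 - 10 = -3.
Report 4 instead: project not built, utility 0.
Since 0 > -3, reporting 4 is strictly better here, so truthful reporting is not dominant.

No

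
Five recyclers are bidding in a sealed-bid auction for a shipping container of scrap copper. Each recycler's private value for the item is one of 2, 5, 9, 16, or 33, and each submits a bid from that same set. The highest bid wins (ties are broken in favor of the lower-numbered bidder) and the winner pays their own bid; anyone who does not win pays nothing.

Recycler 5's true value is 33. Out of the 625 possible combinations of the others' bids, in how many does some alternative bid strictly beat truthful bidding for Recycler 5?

Others bid (2, 2, 2, 2): truth gives 0; bid 5 gives 28 > 0. Violating.
Others bid (2, 2, 2, 5): truth gives 0; bid 9 gives 24 > 0. Violating.
Others bid (2, 2, 2, 9): truth gives 0; bid 16 gives 17 > 0. Violating.
Others bid (2, 2, 5, 2): truth gives 0; bid 9 gives 24 > 0. Violating.
Others bid (2, 2, 2, 16): truth gives 0; no alternative beats it.
Others bid (2, 2, 2, 33): truth gives 0; no alternative beats it.
(Checking all 625 profiles: 81 have a profitable deviation, 544 do not.)

81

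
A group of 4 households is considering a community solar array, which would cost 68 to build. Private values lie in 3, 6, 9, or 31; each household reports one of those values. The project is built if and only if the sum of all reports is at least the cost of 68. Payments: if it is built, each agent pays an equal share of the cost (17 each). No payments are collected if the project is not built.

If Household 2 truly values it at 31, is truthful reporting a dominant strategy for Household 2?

Check each profile of the others' reports and compare truth against every alternative report.
Others report (3, 3, 31): truth gives 14, best alternative gives 0.
Others report (3, 6, 31): truth gives 14, best alternative gives 0.
Others report (3, 9, 31): truth gives 14, best alternative gives 0.
Others report (3, 31, 3): truth gives 14, best alternative gives 0.
Others report (3, 31, 6): truth gives 14, best alternative gives 0.
Others report (3, 31, 9): truth gives 14, best alternative gives 0.
(Remaining 58 profiles checked similarly; truth is weakly best in each.)
In every case the truthful report is at least as good as any alternative, so it is a dominant strategy.

Yes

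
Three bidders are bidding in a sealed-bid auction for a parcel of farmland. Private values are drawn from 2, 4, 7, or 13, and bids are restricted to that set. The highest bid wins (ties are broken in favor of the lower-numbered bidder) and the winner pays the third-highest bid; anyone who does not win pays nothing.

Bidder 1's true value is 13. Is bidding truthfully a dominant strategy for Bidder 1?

Check each profile of the others' bids and compare truth against every alternative bid.
Others bid (2, 13): truth gives 11, best alternative gives 0.
Others bid (13, 2): truth gives 11, best alternative gives 0.
Others bid (4, 13): truth gives 9, best alternative gives 0.
Others bid (13, 4): truth gives 9, best alternative gives 0.
Others bid (7, 13): truth gives 6, best alternative gives 0.
Others bid (13, 7): truth gives 6, best alternative gives 0.
(Remaining 10 profiles checked similarly; truth is weakly best in each.)
In every case the truthful bid is at least as good as any alternative, so it is a dominant strategy.

Yes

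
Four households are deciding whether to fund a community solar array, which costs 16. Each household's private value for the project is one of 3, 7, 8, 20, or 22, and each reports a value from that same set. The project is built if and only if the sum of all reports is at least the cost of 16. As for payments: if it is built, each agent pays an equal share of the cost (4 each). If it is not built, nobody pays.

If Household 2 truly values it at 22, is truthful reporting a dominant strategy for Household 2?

Yes

Check each profile of the others' reports and compare truth against every alternative report.
Others report (3, 3, 3): truth gives 18, best alternative gives 18.
Others report (3, 3, 7): truth gives 18, best alternative gives 18.
Others report (3, 3, 8): truth gives 18, best alternative gives 18.
Others report (3, 3, 20): truth gives 18, best alternative gives 18.
Others report (3, 3, 22): truth gives 18, best alternative gives 18.
Others report (3, 7, 3): truth gives 18, best alternative gives 18.
(Remaining 119 profiles checked similarly; truth is weakly best in each.)
In every case the truthful report is at least as good as any alternative, so it is a dominant strategy.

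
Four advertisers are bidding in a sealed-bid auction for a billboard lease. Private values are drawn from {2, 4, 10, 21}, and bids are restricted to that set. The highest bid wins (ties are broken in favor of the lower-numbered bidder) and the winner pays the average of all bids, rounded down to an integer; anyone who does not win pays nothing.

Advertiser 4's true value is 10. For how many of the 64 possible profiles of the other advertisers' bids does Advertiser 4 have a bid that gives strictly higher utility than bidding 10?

13

Others bid (2, 2, 2): truth gives 6; bid 4 gives 8 > 6. Violating.
Others bid (2, 2, 10): truth gives 0; bid 21 gives 2 > 0. Violating.
Others bid (2, 4, 10): truth gives 0; bid 21 gives 1 > 0. Violating.
Others bid (2, 10, 2): truth gives 0; bid 21 gives 2 > 0. Violating.
Others bid (2, 2, 4): truth gives 6; no alternative beats it.
Others bid (2, 2, 21): truth gives 0; no alternative beats it.
(Checking all 64 profiles: 13 have a profitable deviation, 51 do not.)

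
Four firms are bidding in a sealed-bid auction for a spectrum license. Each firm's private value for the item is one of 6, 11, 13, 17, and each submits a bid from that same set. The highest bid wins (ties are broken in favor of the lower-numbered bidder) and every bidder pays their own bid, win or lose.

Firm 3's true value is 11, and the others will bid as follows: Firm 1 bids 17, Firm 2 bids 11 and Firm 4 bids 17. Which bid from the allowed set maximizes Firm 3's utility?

6

Bid 6: loses but pays 6, utility -6.
Bid 11: loses but pays 11, utility -11.
Bid 13: loses but pays 13, utility -13.
Bid 17: loses but pays 17, utility -17.
The best choice is 6 with utility -6.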